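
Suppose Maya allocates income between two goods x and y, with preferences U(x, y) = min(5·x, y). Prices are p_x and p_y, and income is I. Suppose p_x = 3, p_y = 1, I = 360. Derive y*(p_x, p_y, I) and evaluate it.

Leontief preferences: the optimum is at the kink where x/1 = y/5, i.e. y = 5·x.
Budget: p_x·x + p_y·5·x = I, so (p_x + 5·p_y)·x = I.
Demand: x*(p_x,p_y,I) = I/(p_x + 5·p_y), y* = 5·I/(p_x + 5·p_y).
Here 3 + 5·1 = 8, giving y* = 225.

y* = 225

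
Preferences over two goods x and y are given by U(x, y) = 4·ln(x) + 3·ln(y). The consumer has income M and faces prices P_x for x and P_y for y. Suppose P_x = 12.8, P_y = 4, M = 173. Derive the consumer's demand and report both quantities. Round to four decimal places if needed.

x* = 7.7232, y* = 18.5357

MU_x/MU_y = (4·y)/(3·x); tangency sets this equal to P_x/P_y.
So 4·P_y·y = 3·P_x·x; combined with the budget, a share 4/7 of income goes to x.
Demand: x*(P_x,P_y,M) = 4/7·M/P_x and y* = 3/7·M/P_y.
At P_x=12.8, P_y=4, M=173: x* = 4/7·173/12.8 = 7.7232, y* = 18.5357.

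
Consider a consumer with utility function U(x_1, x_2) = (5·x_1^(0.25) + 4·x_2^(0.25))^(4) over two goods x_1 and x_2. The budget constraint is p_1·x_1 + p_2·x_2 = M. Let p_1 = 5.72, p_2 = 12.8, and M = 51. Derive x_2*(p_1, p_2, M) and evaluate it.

x_2* = 1.443

Numerically x_2/x_1 = 0.253728, so x_1* = 51/(5.72 + 12.8·0.253728) = 5.6871 and x_2* = 0.253728·5.6871 = 1.443.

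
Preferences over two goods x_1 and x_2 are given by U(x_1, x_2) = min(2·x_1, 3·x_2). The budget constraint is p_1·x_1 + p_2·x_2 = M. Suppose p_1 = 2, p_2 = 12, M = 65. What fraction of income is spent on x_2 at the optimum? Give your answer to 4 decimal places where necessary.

Demand: x_1*(p_1,p_2,M) = 3·M/(3·p_1 + 2·p_2), x_2* = 2·M/(3·p_1 + 2·p_2).
Here 3·2 + 2·12 = 30, giving x_1* = 6.5 and x_2* = 4.3333.
Expenditure on x_2: 12·4.3333 = 52; share = 0.8.

share on x_2 = 0.8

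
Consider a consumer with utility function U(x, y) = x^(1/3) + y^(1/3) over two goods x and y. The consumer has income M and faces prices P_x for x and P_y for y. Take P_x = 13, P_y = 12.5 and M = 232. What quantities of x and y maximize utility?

x* = 8.8356, y* = 9.371

Substitute y = (y/x)·x into the budget: x* = M/(P_x + P_y·(y/x)).
Numerically y/x = 1.060596, so x* = 232/(13 + 12.5·1.060596) = 8.8356 and y* = 1.060596·8.8356 = 9.371.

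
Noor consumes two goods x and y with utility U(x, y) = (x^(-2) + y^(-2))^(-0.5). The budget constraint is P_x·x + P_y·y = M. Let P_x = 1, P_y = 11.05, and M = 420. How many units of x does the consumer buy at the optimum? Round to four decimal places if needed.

MU_x ∝ x^(-3), MU_y ∝ y^(-3), so MRS = (y/x)^(3) = P_x/P_y.
Hence y/x = (P_x/P_y)^(1/(3)), i.e. raised to the 1/3 power.
With the ratio pinned down, the budget gives x* = M/(P_x + P_y·(y/x)) and y* = (y/x)·x*.
Numerically y/x = 0.448965, so x* = 420/(1 + 11.05·0.448965) = 70.4572.

x* = 70.4572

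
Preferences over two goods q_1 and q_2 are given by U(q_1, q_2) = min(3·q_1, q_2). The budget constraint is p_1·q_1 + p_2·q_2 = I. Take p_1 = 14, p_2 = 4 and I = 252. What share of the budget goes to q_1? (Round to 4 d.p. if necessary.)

share on q_1 = 0.5385

Leontief preferences: the optimum is at the kink where q_1/1 = q_2/3, i.e. q_2 = 3·q_1.
Budget: p_1·q_1 + p_2·3·q_1 = I, so (p_1 + 3·p_2)·q_1 = I.
Demand: q_1*(p_1,p_2,I) = I/(p_1 + 3·p_2), q_2* = 3·I/(p_1 + 3·p_2).
Here 14 + 3·4 = 26, giving q_1* = 9.6923 and q_2* = 29.0769.
Expenditure on q_1: 14·9.6923 = 135.6923; share = 0.5385.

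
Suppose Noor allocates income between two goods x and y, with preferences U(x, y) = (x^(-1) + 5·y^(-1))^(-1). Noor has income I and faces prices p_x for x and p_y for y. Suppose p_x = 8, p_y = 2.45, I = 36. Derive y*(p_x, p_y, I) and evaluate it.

y* = 8.1266

Numerically y/x = 4.04061, so x* = 36/(8 + 2.45·4.04061) = 2.0112 and y* = 4.04061·2.0112 = 8.1266.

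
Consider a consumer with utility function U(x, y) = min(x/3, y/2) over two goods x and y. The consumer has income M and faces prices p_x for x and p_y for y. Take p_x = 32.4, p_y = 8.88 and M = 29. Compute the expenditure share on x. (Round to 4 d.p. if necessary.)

With perfect complements, no substitution: consume in ratio x:y = 3:2.
Budget: p_x·x + p_y·(2/3)·x = M, so (3·p_x + 2·p_y)·x = 3·M.
Demand: x*(p_x,p_y,M) = 3·M/(3·p_x + 2·p_y), y* = 2·M/(3·p_x + 2·p_y).
Here 3·32.4 + 2·8.88 = 114.96, giving x* = 0.7568 and y* = 0.5045.
Expenditure on x: 32.4·0.7568 = 24.5198; share = 0.8455.

share on x = 0.8455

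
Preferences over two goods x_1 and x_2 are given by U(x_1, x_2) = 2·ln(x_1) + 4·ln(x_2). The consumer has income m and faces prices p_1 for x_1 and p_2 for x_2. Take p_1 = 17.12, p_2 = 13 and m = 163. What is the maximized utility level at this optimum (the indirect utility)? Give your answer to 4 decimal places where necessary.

V = 10.8031

MU_x_1/MU_x_2 = (2·x_2)/(4·x_1); tangency sets this equal to p_1/p_2.
Rearranging, p_2·x_2 = 2·p_1·x_1. Substituting into the budget gives p_1·x_1·(1 + 2) = m.
Demand: x_1*(p_1,p_2,m) = 1/3·m/p_1 and x_2* = 2/3·m/p_2.
At p_1=17.12, p_2=13, m=163: x_1* = 1/3·163/17.12 = 3.1737, x_2* = 8.359.
Utility at the optimum: U(3.1737, 8.359) = 10.8031.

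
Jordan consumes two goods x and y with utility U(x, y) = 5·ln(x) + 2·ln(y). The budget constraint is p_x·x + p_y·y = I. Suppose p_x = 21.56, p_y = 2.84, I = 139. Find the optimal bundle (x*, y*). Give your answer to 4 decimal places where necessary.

Tangency: MRS = (5/2)·y/x = p_x/p_y.
Rearranging, p_y·y = (2/5)·p_x·x. Substituting into the budget gives p_x·x·(1 + (2/5)) = I.
Demand: x*(p_x,p_y,I) = 5/7·I/p_x and y* = 2/7·I/p_y.
At p_x=21.56, p_y=2.84, I=139: x* = 5/7·139/21.56 = 4.6051, y* = 13.9839.

x* = 4.6051, y* = 13.9839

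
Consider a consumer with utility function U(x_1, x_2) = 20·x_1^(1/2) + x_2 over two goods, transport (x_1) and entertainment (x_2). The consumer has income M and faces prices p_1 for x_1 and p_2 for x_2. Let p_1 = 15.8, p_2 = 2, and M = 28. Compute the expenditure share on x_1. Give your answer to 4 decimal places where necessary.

Set MRS = p_1/p_2: 10·x_1^(−1/2) = p_1/p_2.
Solve: √x_1 = 10·p_2/p_1, so x_1*(p_1,p_2) = (10·p_2/p_1)², and x_2* = (M − p_1·x_1*)/p_2.
Plugging in: x_1* = (10·2/15.8)² = 1.6023, x_2* = 1.3418.
Expenditure on x_1: 15.8·1.6023 = 25.3165; share = 0.9042.

share on x_1 = 0.9042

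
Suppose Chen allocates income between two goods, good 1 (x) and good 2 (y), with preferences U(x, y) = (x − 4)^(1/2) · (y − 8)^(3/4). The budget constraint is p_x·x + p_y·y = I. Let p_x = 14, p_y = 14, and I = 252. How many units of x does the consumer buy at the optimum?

x* = 6.4

Let x' = x−4, y' = y−8. MRS = (2/3)·y'/x' = p_x/p_y.
Substituting into the budget: x* = 4 + 0.4·(I − 4·p_x − 8·p_y)/p_x, and y* = 8 + 0.6·(…)/p_y.
Discretionary income = 252 − 4·14 − 8·14 = 84; x* = 4 + 0.4·84/14 = 6.4.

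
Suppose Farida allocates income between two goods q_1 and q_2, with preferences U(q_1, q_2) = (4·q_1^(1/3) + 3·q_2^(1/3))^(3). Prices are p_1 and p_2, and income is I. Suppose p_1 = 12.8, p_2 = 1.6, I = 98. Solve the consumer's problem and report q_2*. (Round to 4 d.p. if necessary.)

Substitute q_2 = (q_2/q_1)·q_1 into the budget: q_1* = I/(p_1 + p_2·(q_2/q_1)).
Numerically q_2/q_1 = 14.696938, so q_1* = 98/(12.8 + 1.6·14.696938) = 2.6986 and q_2* = 14.696938·2.6986 = 39.6612.

q_2* = 39.6612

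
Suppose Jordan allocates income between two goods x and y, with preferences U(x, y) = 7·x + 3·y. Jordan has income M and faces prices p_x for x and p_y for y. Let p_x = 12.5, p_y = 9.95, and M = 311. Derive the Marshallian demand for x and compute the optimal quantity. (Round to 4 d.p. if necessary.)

x* = 24.88

Linear utility — the consumer picks whichever good has higher MU/price: 7/12.5 = 0.56 vs 3/9.95 = 0.3015.
x gives more utility per dollar, so spend all income on x: x* = M/p_x, y* = 0.
Numerically: x* = 24.88, y* = 0.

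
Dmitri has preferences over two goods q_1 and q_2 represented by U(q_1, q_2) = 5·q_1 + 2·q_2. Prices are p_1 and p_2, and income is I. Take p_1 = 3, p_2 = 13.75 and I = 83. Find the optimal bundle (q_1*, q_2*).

Perfect substitutes: compare marginal utility per dollar. 5/p_1 vs 2/p_2 → 1.6667 vs 0.1455.
q_1 gives more utility per dollar, so spend all income on q_1: q_1* = I/p_1, q_2* = 0.
Numerically: q_1* = 27.6667, q_2* = 0.

q_1* = 27.6667, q_2* = 0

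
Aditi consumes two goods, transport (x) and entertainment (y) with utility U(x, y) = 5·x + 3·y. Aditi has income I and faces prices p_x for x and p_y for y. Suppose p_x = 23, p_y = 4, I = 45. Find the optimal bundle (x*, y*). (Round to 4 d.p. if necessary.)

Perfect substitutes: compare marginal utility per dollar. 5/p_x vs 3/p_y → 0.2174 vs 0.75.
y gives more utility per dollar, so spend all income on y: y* = I/p_y, x* = 0.
Numerically: x* = 0, y* = 11.25.

x* = 0, y* = 11.25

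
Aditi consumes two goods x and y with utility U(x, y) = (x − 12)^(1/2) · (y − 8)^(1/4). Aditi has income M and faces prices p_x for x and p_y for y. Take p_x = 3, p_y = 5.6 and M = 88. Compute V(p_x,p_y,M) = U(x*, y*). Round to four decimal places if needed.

MRS = 2·(y−8)/(x−12). Tangency with p_x/p_y gives y−8 = (1/2)·(p_x/p_y)·(x−12).
Substituting into the budget: x* = 12 + 2/3·(M − 12·p_x − 8·p_y)/p_x, and y* = 8 + 1/3·(…)/p_y.
Discretionary income = 88 − 12·3 − 8·5.6 = 7.2; x* = 12 + 2/3·7.2/3 = 13.6; y* = 8 + 1/3·7.2/5.6 = 8.4286.
Utility at the optimum: U(13.6, 8.4286) = 1.0234.

V = 1.0234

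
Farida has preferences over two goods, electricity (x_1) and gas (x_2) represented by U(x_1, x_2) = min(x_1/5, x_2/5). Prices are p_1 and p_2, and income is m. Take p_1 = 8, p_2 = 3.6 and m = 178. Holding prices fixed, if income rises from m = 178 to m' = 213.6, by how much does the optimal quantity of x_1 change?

With perfect complements, no substitution: consume in ratio x_1:x_2 = 5:5.
Budget: p_1·x_1 + p_2·x_1 = m, so (5·p_1 + 5·p_2)·x_1 = 5·m.
Demand: x_1*(p_1,p_2,m) = 5·m/(5·p_1 + 5·p_2), x_2* = 5·m/(5·p_1 + 5·p_2).
Here 5·8 + 5·3.6 = 58, giving x_1* = 15.3448.
At m' = 213.6: x_1* = 18.4138. Change: 18.4138 − 15.3448 = 3.069.

Δx_1* = 3.069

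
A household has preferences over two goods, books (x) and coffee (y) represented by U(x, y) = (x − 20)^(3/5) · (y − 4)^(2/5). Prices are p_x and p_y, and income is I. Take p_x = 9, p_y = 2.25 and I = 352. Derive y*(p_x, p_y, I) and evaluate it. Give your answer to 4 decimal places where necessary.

This is Cobb-Douglas in (x−20, y−4): tangency gives 0.6·p_y·(y−4) = 0.4·p_x·(x−20).
Substituting into the budget: x* = 20 + 0.6·(I − 20·p_x − 4·p_y)/p_x, and y* = 4 + 0.4·(…)/p_y.
Discretionary income = 352 − 20·9 − 4·2.25 = 163; y* = 4 + 0.4·163/2.25 = 32.9778.

y* = 32.9778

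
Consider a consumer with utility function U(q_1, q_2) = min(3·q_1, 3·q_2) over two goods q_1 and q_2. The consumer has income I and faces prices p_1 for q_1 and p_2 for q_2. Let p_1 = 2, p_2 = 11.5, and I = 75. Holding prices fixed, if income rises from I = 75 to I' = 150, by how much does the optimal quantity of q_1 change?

Δq_1* = 5.5556

With perfect complements, no substitution: consume in ratio q_1:q_2 = 3:3.
Budget: p_1·q_1 + p_2·q_1 = I, so (3·p_1 + 3·p_2)·q_1 = 3·I.
Demand: q_1*(p_1,p_2,I) = 3·I/(3·p_1 + 3·p_2), q_2* = 3·I/(3·p_1 + 3·p_2).
Here 3·2 + 3·11.5 = 40.5, giving q_1* = 5.5556.
At I' = 150: q_1* = 11.1111. Change: 11.1111 − 5.5556 = 5.5556.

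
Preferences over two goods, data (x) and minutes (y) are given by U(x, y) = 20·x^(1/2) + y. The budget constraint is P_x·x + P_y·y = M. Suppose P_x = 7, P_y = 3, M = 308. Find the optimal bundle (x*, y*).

x* = 18.3673, y* = 59.8095

MU_x = 10/√x, MU_y = 1. Tangency: 10/√x = P_x/P_y.
Thus x* = (10·P_y/P_x)² — independent of M — with the rest of income spent on y.
Plugging in: x* = (10·3/7)² = 18.3673, y* = 59.8095.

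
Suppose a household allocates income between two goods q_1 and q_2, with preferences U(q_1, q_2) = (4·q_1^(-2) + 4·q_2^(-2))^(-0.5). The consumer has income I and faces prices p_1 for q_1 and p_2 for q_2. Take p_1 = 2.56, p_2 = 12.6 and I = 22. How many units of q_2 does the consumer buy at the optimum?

q_2* = 1.2976

MRS = MU_q_1/MU_q_2 = (q_2/q_1)^(3). Set equal to p_1/p_2.
Hence q_2/q_1 = (p_1/p_2)^(1/(3)), i.e. raised to the 1/3 power.
With the ratio pinned down, the budget gives q_1* = I/(p_1 + p_2·(q_2/q_1)) and q_2* = (q_2/q_1)·q_1*.
Numerically q_2/q_1 = 0.587882, so q_1* = 22/(2.56 + 12.6·0.587882) = 2.2072 and q_2* = 0.587882·2.2072 = 1.2976.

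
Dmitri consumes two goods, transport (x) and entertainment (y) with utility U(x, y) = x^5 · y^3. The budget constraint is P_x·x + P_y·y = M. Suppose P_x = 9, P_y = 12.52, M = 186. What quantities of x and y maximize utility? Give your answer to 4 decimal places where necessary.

x* = 12.9167, y* = 5.5711

The MRS is (5/3)·y/x. Set MRS = P_x/P_y.
Rearranging, P_y·y = (3/5)·P_x·x. Substituting into the budget gives P_x·x·(1 + (3/5)) = M.
Demand: x*(P_x,P_y,M) = 0.625·M/P_x and y* = 0.375·M/P_y.
At P_x=9, P_y=12.52, M=186: x* = 0.625·186/9 = 12.9167, y* = 5.5711.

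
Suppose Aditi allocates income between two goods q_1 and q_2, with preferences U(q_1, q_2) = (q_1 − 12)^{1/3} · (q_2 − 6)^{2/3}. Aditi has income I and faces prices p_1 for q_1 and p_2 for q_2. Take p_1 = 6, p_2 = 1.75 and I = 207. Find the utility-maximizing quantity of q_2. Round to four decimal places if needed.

q_2* = 53.4286

This is Cobb-Douglas in (q_1−12, q_2−6): tangency gives 1/3·p_2·(q_2−6) = 2/3·p_1·(q_1−12).
Substituting into the budget: q_1* = 12 + 1/3·(I − 12·p_1 − 6·p_2)/p_1, and q_2* = 6 + 2/3·(…)/p_2.
Discretionary income = 207 − 12·6 − 6·1.75 = 124.5; q_2* = 6 + 2/3·124.5/1.75 = 53.4286.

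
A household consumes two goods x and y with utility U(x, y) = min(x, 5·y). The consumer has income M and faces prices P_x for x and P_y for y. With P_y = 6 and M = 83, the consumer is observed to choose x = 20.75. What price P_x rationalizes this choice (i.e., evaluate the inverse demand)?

Leontief preferences: the optimum is at the kink where x/5 = y/1, i.e. y = (1/5)·x.
Budget: P_x·x + P_y·(1/5)·x = M, so (5·P_x + P_y)·x = 5·M.
Demand: x*(P_x,P_y,M) = 5·M/(5·P_x + P_y), y* = M/(5·P_x + P_y).
Set x* = 20.75 in the demand function and solve for P_x: P_x = 2.8.

P_x = 2.8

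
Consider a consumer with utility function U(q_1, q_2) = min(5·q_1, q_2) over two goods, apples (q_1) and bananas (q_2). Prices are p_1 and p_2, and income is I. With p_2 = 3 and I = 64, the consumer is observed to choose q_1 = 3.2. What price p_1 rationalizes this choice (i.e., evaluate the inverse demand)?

p_1 = 5

With perfect complements, no substitution: consume in ratio q_1:q_2 = 1:5.
Budget: p_1·q_1 + p_2·5·q_1 = I, so (p_1 + 5·p_2)·q_1 = I.
Demand: q_1*(p_1,p_2,I) = I/(p_1 + 5·p_2), q_2* = 5·I/(p_1 + 5·p_2).
Set q_1* = 3.2 in the demand function and solve for p_1: p_1 = 5.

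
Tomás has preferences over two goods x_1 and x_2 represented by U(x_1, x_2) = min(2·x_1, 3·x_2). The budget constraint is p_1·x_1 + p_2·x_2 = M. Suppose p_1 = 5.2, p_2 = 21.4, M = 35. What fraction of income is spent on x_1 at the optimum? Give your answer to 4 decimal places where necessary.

share on x_1 = 0.2671

Leontief preferences: the optimum is at the kink where x_1/3 = x_2/2, i.e. x_2 = (2/3)·x_1.
Budget: p_1·x_1 + p_2·(2/3)·x_1 = M, so (3·p_1 + 2·p_2)·x_1 = 3·M.
Demand: x_1*(p_1,p_2,M) = 3·M/(3·p_1 + 2·p_2), x_2* = 2·M/(3·p_1 + 2·p_2).
Here 3·5.2 + 2·21.4 = 58.4, giving x_1* = 1.7979 and x_2* = 1.1986.
Expenditure on x_1: 5.2·1.7979 = 9.3493; share = 0.2671.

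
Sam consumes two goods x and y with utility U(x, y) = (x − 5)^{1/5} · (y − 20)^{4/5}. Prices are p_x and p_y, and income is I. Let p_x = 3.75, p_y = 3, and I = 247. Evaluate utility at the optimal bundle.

After buying the subsistence bundle (5, 20), a share 0.2 of the remaining income goes to x: x* = 5 + 0.2·(I − 5p_x − 20p_y)/p_x.
Discretionary income = 247 − 5·3.75 − 20·3 = 168.25; x* = 5 + 0.2·168.25/3.75 = 13.9733; y* = 20 + 0.8·168.25/3 = 64.8667.
Utility at the optimum: U(13.9733, 64.8667) = 32.5184.

V = 32.5184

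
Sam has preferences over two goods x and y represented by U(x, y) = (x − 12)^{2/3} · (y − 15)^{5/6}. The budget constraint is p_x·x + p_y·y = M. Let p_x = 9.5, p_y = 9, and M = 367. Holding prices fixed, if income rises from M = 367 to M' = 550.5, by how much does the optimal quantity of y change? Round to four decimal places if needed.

Δy* = 11.3272

After buying the subsistence bundle (12, 15), a share 4/9 of the remaining income goes to x: x* = 12 + 4/9·(M − 12p_x − 15p_y)/p_x.
Discretionary income = 367 − 12·9.5 − 15·9 = 118; y* = 15 + 5/9·118/9 = 22.284.
At M' = 550.5: y* = 33.6111. Change: 33.6111 − 22.284 = 11.3272.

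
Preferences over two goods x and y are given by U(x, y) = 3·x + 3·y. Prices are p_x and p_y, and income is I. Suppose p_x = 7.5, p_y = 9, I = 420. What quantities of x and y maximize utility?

Perfect substitutes: compare marginal utility per dollar. 3/p_x vs 3/p_y → 0.4 vs 0.3333.
x gives more utility per dollar, so spend all income on x: x* = I/p_x, y* = 0.
Numerically: x* = 56, y* = 0.

x* = 56, y* = 0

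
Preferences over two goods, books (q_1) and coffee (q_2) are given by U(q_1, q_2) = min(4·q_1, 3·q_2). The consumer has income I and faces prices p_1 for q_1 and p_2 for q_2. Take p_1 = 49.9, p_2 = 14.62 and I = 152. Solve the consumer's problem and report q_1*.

With perfect complements, no substitution: consume in ratio q_1:q_2 = 3:4.
Budget: p_1·q_1 + p_2·(4/3)·q_1 = I, so (3·p_1 + 4·p_2)·q_1 = 3·I.
Demand: q_1*(p_1,p_2,I) = 3·I/(3·p_1 + 4·p_2), q_2* = 4·I/(3·p_1 + 4·p_2).
Here 3·49.9 + 4·14.62 = 208.18, giving q_1* = 2.1904.

q_1* = 2.1904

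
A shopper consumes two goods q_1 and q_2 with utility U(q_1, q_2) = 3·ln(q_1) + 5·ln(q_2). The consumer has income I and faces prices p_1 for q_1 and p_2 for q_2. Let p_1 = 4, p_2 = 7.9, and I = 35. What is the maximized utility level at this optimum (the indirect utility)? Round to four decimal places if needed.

MU_q_1/MU_q_2 = (3·q_2)/(5·q_1); tangency sets this equal to p_1/p_2.
Rearranging, p_2·q_2 = (5/3)·p_1·q_1. Substituting into the budget gives p_1·q_1·(1 + (5/3)) = I.
Demand: q_1*(p_1,p_2,I) = 0.375·I/p_1 and q_2* = 0.625·I/p_2.
At p_1=4, p_2=7.9, I=35: q_1* = 0.375·35/4 = 3.2812, q_2* = 2.769.
Utility at the optimum: U(3.2812, 2.769) = 8.6571.

V = 8.6571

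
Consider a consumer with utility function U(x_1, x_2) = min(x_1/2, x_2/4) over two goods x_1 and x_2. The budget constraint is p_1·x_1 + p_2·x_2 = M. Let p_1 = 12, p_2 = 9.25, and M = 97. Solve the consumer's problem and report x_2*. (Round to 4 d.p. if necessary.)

x_2* = 6.3607

Leontief preferences: the optimum is at the kink where x_1/2 = x_2/4, i.e. x_2 = 2·x_1.
Budget: p_1·x_1 + p_2·2·x_1 = M, so (2·p_1 + 4·p_2)·x_1 = 2·M.
Demand: x_1*(p_1,p_2,M) = 2·M/(2·p_1 + 4·p_2), x_2* = 4·M/(2·p_1 + 4·p_2).
Here 2·12 + 4·9.25 = 61, giving x_2* = 6.3607.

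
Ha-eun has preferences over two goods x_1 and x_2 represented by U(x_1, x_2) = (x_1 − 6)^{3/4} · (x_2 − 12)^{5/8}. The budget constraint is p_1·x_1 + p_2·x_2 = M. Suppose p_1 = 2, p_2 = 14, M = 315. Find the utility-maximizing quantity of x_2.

Let x_1' = x_1−6, x_2' = x_2−12. MRS = (6/5)·x_2'/x_1' = p_1/p_2.
After buying the subsistence bundle (6, 12), a share 6/11 of the remaining income goes to x_1: x_1* = 6 + 6/11·(M − 6p_1 − 12p_2)/p_1.
Discretionary income = 315 − 6·2 − 12·14 = 135; x_2* = 12 + 5/11·135/14 = 16.3831.

x_2* = 16.3831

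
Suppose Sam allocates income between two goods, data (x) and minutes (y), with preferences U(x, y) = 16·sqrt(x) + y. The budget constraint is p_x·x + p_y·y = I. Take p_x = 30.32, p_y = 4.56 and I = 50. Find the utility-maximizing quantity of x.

Set MRS = p_x/p_y: 8·x^(−1/2) = p_x/p_y.
Solve: √x = 8·p_y/p_x, so x*(p_x,p_y) = (8·p_y/p_x)², and y* = (I − p_x·x*)/p_y.
Plugging in: x* = (8·4.56/30.32)² = 1.4476.

x* = 1.4476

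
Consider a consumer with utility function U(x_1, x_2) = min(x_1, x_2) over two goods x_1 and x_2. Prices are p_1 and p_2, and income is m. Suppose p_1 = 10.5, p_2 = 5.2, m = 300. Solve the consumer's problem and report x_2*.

Leontief preferences: the optimum is at the kink where x_1/1 = x_2/1, i.e. x_2 = x_1.
Budget: p_1·x_1 + p_2·x_1 = m, so (p_1 + p_2)·x_1 = m.
Demand: x_1*(p_1,p_2,m) = m/(p_1 + p_2), x_2* = m/(p_1 + p_2).
Here 10.5 + 5.2 = 15.7, giving x_2* = 19.1083.

x_2* = 19.1083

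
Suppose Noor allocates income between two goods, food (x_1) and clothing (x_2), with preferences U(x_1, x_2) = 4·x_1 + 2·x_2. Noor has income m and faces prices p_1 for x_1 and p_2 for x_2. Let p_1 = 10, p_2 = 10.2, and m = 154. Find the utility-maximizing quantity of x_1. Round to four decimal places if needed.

x_1* = 15.4

Perfect substitutes: compare marginal utility per dollar. 4/p_1 vs 2/p_2 → 0.4 vs 0.1961.
x_1 gives more utility per dollar, so spend all income on x_1: x_1* = m/p_1, x_2* = 0.
Numerically: x_1* = 15.4, x_2* = 0.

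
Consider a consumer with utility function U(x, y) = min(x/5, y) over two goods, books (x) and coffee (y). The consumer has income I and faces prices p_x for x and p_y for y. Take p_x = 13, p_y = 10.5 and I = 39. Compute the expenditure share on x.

share on x = 0.8609

With perfect complements, no substitution: consume in ratio x:y = 5:1.
Budget: p_x·x + p_y·(1/5)·x = I, so (5·p_x + p_y)·x = 5·I.
Demand: x*(p_x,p_y,I) = 5·I/(5·p_x + p_y), y* = I/(5·p_x + p_y).
Here 5·13 + 10.5 = 75.5, giving x* = 2.5828 and y* = 0.5166.
Expenditure on x: 13·2.5828 = 33.5762; share = 0.8609.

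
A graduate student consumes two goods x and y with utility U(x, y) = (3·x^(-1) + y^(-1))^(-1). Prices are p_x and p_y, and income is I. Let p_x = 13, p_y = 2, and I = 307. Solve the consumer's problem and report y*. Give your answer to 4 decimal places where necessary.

y* = 28.3426

MRS = MU_x/MU_y = 3·(y/x)^(2). Set equal to p_x/p_y.
Solve for the ratio: y/x = [(1/3)·p_x/p_y]^(0.5).
With the ratio pinned down, the budget gives x* = I/(p_x + p_y·(y/x)) and y* = (y/x)·x*.
Numerically y/x = 1.47196, so x* = 307/(13 + 2·1.47196) = 19.255 and y* = 1.47196·19.255 = 28.3426.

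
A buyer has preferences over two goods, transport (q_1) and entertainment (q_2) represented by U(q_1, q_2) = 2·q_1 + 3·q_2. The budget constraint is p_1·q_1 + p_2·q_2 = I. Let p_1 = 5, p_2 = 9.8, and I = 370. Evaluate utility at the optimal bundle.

V = 148

q_1 gives more utility per dollar, so spend all income on q_1: q_1* = I/p_1, q_2* = 0.
Numerically: q_1* = 74, q_2* = 0.
Utility at the optimum: U(74, 0) = 148.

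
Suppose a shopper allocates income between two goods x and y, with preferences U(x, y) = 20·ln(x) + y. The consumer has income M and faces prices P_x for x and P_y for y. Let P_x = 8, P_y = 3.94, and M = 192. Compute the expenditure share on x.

share on x = 0.4104

MU_x = 20/x, MU_y = 1. Tangency: 20/x = P_x/P_y.
So x*(P_x,P_y) = 20·P_y/P_x, independent of income; and y* = (M − 20·P_y)/P_y.
At the given prices: x* = 20·3.94/8 = 9.85, and y* = 28.731.
Expenditure on x: 8·9.85 = 78.8; share = 0.4104.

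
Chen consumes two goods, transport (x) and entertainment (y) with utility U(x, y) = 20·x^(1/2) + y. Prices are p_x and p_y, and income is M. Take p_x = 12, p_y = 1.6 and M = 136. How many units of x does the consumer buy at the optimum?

Set MRS = p_x/p_y: 10·x^(−1/2) = p_x/p_y.
Thus x* = (10·p_y/p_x)² — independent of M — with the rest of income spent on y.
Plugging in: x* = (10·1.6/12)² = 1.7778.

x* = 1.7778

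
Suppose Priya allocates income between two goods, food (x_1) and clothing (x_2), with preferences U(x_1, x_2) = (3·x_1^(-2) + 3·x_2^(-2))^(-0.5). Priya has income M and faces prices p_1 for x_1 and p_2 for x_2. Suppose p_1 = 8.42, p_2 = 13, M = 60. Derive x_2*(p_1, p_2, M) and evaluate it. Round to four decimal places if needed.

x_2* = 2.6395

MRS = MU_x_1/MU_x_2 = (x_2/x_1)^(3). Set equal to p_1/p_2.
Solve for the ratio: x_2/x_1 = [p_1/p_2]^(1/3).
With the ratio pinned down, the budget gives x_1* = M/(p_1 + p_2·(x_2/x_1)) and x_2* = (x_2/x_1)·x_1*.
Numerically x_2/x_1 = 0.865213, so x_1* = 60/(8.42 + 13·0.865213) = 3.0507 and x_2* = 0.865213·3.0507 = 2.6395.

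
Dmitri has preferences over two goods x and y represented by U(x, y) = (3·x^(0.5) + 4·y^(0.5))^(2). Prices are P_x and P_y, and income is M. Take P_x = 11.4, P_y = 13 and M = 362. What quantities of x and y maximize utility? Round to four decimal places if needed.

x* = 12.409, y* = 16.9644

MRS = MU_x/MU_y = (3/4)·(y/x)^(0.5). Set equal to P_x/P_y.
Solve for the ratio: y/x = [(4/3)·P_x/P_y]^(2).
Substitute y = (y/x)·x into the budget: x* = M/(P_x + P_y·(y/x)).
Numerically y/x = 1.367101, so x* = 362/(11.4 + 13·1.367101) = 12.409 and y* = 1.367101·12.409 = 16.9644.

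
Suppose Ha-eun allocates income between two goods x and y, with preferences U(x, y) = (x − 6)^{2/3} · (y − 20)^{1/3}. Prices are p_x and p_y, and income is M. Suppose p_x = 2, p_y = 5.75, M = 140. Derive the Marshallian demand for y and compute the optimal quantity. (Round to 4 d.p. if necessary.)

This is Cobb-Douglas in (x−6, y−20): tangency gives 2/3·p_y·(y−20) = 1/3·p_x·(x−6).
After buying the subsistence bundle (6, 20), a share 2/3 of the remaining income goes to x: x* = 6 + 2/3·(M − 6p_x − 20p_y)/p_x.
Discretionary income = 140 − 6·2 − 20·5.75 = 13; y* = 20 + 1/3·13/5.75 = 20.7536.

y* = 20.7536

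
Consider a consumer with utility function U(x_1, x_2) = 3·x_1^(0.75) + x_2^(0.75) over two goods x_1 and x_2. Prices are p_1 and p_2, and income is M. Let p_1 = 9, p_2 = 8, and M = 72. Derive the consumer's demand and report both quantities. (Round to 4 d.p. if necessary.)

x_1* = 7.8618, x_2* = 0.1555

From the CES first-order condition, 3·(x_2/x_1)^(0.25) = p_1/p_2.
Solve for the ratio: x_2/x_1 = [(1/3)·p_1/p_2]^(4).
With the ratio pinned down, the budget gives x_1* = M/(p_1 + p_2·(x_2/x_1)) and x_2* = (x_2/x_1)·x_1*.
Numerically x_2/x_1 = 0.019775, so x_1* = 72/(9 + 8·0.019775) = 7.8618 and x_2* = 0.019775·7.8618 = 0.1555.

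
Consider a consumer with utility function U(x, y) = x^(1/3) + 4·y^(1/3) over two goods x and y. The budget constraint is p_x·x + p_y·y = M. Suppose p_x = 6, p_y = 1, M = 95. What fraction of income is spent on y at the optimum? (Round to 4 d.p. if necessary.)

share on y = 0.9514

MU_x ∝ x^(-2/3), MU_y ∝ 4·y^(-2/3), so MRS = (1/4)·(y/x)^(2/3) = p_x/p_y.
Solve for the ratio: y/x = [4·p_x/p_y]^(1.5).
Substitute y = (y/x)·x into the budget: x* = M/(p_x + p_y·(y/x)).
Numerically y/x = 117.575508, so x* = 95/(6 + 1·117.575508) = 0.7688 and y* = 117.575508·0.7688 = 90.3874.
Expenditure on y: 1·90.3874 = 90.3874; share = 0.9514.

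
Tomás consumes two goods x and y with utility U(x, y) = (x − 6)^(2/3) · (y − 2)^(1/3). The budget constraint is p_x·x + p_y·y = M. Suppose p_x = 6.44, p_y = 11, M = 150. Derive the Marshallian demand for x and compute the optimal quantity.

This is Cobb-Douglas in (x−6, y−2): tangency gives 2/3·p_y·(y−2) = 1/3·p_x·(x−6).
After buying the subsistence bundle (6, 2), a share 2/3 of the remaining income goes to x: x* = 6 + 2/3·(M − 6p_x − 2p_y)/p_x.
Discretionary income = 150 − 6·6.44 − 2·11 = 89.36; x* = 6 + 2/3·89.36/6.44 = 15.2505.

x* = 15.2505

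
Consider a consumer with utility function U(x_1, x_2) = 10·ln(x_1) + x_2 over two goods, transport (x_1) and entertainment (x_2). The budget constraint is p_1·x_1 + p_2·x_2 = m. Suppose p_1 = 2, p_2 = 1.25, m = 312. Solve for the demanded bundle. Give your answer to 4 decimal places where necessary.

x_1* = 6.25, x_2* = 239.6

MU_x_1 = 10/x_1, MU_x_2 = 1. Tangency: 10/x_1 = p_1/p_2.
So x_1*(p_1,p_2) = 10·p_2/p_1, independent of income; and x_2* = (m − 10·p_2)/p_2.
At the given prices: x_1* = 10·1.25/2 = 6.25, and x_2* = 239.6.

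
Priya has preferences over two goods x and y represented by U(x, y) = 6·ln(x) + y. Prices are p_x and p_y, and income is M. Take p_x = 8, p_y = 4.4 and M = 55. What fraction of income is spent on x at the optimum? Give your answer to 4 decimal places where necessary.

share on x = 0.48

Set MRS = p_x/p_y: (6/x)/1 = p_x/p_y.
So x*(p_x,p_y) = 6·p_y/p_x, independent of income; and y* = (M − 6·p_y)/p_y.
At the given prices: x* = 6·4.4/8 = 3.3, and y* = 6.5.
Expenditure on x: 8·3.3 = 26.4; share = 0.48.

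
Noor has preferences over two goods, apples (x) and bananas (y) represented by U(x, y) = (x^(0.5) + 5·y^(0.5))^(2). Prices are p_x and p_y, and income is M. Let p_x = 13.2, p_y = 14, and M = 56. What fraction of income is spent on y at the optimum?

MU_x ∝ x^(-0.5), MU_y ∝ 5·y^(-0.5), so MRS = (1/5)·(y/x)^(0.5) = p_x/p_y.
Hence y/x = (5·p_x/p_y)^(1/(0.5)), i.e. raised to the 2 power.
With the ratio pinned down, the budget gives x* = M/(p_x + p_y·(y/x)) and y* = (y/x)·x*.
Numerically y/x = 22.22449, so x* = 56/(13.2 + 14·22.22449) = 0.1727 and y* = 22.22449·0.1727 = 3.8372.
Expenditure on y: 14·3.8372 = 53.7209; share = 0.9593.

share on y = 0.9593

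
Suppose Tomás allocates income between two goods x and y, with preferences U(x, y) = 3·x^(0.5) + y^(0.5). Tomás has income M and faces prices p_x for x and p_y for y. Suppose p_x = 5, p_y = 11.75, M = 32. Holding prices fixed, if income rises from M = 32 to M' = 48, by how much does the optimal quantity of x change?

Δx* = 3.0555

From the CES first-order condition, 3·(y/x)^(0.5) = p_x/p_y.
Hence y/x = ((1/3)·p_x/p_y)^(1/(0.5)), i.e. raised to the 2 power.
Substitute y = (y/x)·x into the budget: x* = M/(p_x + p_y·(y/x)).
Numerically y/x = 0.02012, so x* = 32/(5 + 11.75·0.02012) = 6.1111.
At M' = 48: x* = 9.1666. Change: 9.1666 − 6.1111 = 3.0555.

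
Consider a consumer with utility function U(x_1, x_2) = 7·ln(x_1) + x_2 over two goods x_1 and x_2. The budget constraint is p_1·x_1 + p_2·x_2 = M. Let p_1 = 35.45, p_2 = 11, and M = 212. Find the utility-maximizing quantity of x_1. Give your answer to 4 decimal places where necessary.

x_1* = 2.1721

At the given prices: x_1* = 7·11/35.45 = 2.1721.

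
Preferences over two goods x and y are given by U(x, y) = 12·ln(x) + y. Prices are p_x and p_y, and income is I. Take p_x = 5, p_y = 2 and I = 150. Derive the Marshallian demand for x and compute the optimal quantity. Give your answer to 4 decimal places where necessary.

MU_x = 12/x, MU_y = 1. Tangency: 12/x = p_x/p_y.
So x*(p_x,p_y) = 12·p_y/p_x, independent of income; and y* = (I − 12·p_y)/p_y.
At the given prices: x* = 12·2/5 = 4.8.

x* = 4.8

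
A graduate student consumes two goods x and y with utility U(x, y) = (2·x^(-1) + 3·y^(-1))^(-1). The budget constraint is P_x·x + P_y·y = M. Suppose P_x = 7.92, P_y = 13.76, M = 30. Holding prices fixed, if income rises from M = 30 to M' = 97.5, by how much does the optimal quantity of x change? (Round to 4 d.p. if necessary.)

Δx* = 3.26

MRS = MU_x/MU_y = (2/3)·(y/x)^(2). Set equal to P_x/P_y.
Solve for the ratio: y/x = [(3/2)·P_x/P_y]^(0.5).
Substitute y = (y/x)·x into the budget: x* = M/(P_x + P_y·(y/x)).
Numerically y/x = 0.929178, so x* = 30/(7.92 + 13.76·0.929178) = 1.4489.
At M' = 97.5: x* = 4.7089. Change: 4.7089 − 1.4489 = 3.26.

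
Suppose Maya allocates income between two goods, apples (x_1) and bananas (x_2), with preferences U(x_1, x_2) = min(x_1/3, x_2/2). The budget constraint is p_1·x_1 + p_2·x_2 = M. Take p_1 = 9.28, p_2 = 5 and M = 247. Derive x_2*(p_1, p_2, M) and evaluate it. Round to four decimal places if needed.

x_2* = 13.055

Leontief preferences: the optimum is at the kink where x_1/3 = x_2/2, i.e. x_2 = (2/3)·x_1.
Budget: p_1·x_1 + p_2·(2/3)·x_1 = M, so (3·p_1 + 2·p_2)·x_1 = 3·M.
Demand: x_1*(p_1,p_2,M) = 3·M/(3·p_1 + 2·p_2), x_2* = 2·M/(3·p_1 + 2·p_2).
Here 3·9.28 + 2·5 = 37.84, giving x_2* = 13.055.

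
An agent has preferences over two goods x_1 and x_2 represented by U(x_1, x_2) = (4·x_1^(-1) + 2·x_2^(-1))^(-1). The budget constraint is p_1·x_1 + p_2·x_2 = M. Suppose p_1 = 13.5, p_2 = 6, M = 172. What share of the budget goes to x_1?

share on x_1 = 0.6796

MRS = MU_x_1/MU_x_2 = 2·(x_2/x_1)^(2). Set equal to p_1/p_2.
Solve for the ratio: x_2/x_1 = [(1/2)·p_1/p_2]^(0.5).
With the ratio pinned down, the budget gives x_1* = M/(p_1 + p_2·(x_2/x_1)) and x_2* = (x_2/x_1)·x_1*.
Numerically x_2/x_1 = 1.06066, so x_1* = 172/(13.5 + 6·1.06066) = 8.6589 and x_2* = 1.06066·8.6589 = 9.1841.
Expenditure on x_1: 13.5·8.6589 = 116.8951; share = 0.6796.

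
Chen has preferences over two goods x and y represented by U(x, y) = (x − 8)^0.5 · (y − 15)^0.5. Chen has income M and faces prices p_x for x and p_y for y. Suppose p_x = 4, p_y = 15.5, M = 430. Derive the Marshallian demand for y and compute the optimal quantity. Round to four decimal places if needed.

Let x' = x−8, y' = y−15. MRS = y'/x' = p_x/p_y.
Substituting into the budget: x* = 8 + 0.5·(M − 8·p_x − 15·p_y)/p_x, and y* = 15 + 0.5·(…)/p_y.
Discretionary income = 430 − 8·4 − 15·15.5 = 165.5; y* = 15 + 0.5·165.5/15.5 = 20.3387.

y* = 20.3387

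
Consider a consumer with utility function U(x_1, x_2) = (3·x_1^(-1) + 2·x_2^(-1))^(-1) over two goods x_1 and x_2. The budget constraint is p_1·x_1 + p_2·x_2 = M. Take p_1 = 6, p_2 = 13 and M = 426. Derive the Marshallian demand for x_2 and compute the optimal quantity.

x_2* = 17.8866

MU_x_1 ∝ 3·x_1^(-2), MU_x_2 ∝ 2·x_2^(-2), so MRS = (3/2)·(x_2/x_1)^(2) = p_1/p_2.
Solve for the ratio: x_2/x_1 = [(2/3)·p_1/p_2]^(0.5).
Substitute x_2 = (x_2/x_1)·x_1 into the budget: x_1* = M/(p_1 + p_2·(x_2/x_1)).
Numerically x_2/x_1 = 0.5547, so x_1* = 426/(6 + 13·0.5547) = 32.2456 and x_2* = 0.5547·32.2456 = 17.8866.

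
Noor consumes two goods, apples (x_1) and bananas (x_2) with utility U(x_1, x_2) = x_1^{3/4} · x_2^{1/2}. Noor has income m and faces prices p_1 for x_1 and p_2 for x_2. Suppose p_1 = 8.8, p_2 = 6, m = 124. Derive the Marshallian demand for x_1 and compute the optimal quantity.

MU_x_1/MU_x_2 = (0.75·x_2)/(0.5·x_1); tangency sets this equal to p_1/p_2.
Rearranging, p_2·x_2 = (2/3)·p_1·x_1. Substituting into the budget gives p_1·x_1·(1 + (2/3)) = m.
Demand: x_1*(p_1,p_2,m) = 0.6·m/p_1 and x_2* = 0.4·m/p_2.
At p_1=8.8, p_2=6, m=124: x_1* = 0.6·124/8.8 = 8.4545.

x_1* = 8.4545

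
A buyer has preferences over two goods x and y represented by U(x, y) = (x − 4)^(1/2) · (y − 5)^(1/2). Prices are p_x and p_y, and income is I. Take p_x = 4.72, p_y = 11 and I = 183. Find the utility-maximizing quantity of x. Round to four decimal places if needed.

x* = 15.5593

After buying the subsistence bundle (4, 5), a share 0.5 of the remaining income goes to x: x* = 4 + 0.5·(I − 4p_x − 5p_y)/p_x.
Discretionary income = 183 − 4·4.72 − 5·11 = 109.12; x* = 4 + 0.5·109.12/4.72 = 15.5593.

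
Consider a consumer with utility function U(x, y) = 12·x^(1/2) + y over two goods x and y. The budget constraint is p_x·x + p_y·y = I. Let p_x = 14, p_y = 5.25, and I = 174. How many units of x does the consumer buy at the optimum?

x* = 5.0625

Set MRS = p_x/p_y: 6·x^(−1/2) = p_x/p_y.
Solve: √x = 6·p_y/p_x, so x*(p_x,p_y) = (6·p_y/p_x)², and y* = (I − p_x·x*)/p_y.
Plugging in: x* = (6·5.25/14)² = 5.0625.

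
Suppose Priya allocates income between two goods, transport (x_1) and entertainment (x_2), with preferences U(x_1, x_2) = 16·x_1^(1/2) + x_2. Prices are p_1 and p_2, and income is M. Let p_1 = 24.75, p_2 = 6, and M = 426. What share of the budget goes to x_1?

share on x_1 = 0.2185

MU_x_1 = 8/√x_1, MU_x_2 = 1. Tangency: 8/√x_1 = p_1/p_2.
Solve: √x_1 = 8·p_2/p_1, so x_1*(p_1,p_2) = (8·p_2/p_1)², and x_2* = (M − p_1·x_1*)/p_2.
Plugging in: x_1* = (8·6/24.75)² = 3.7612, x_2* = 55.4848.
Expenditure on x_1: 24.75·3.7612 = 93.0909; share = 0.2185.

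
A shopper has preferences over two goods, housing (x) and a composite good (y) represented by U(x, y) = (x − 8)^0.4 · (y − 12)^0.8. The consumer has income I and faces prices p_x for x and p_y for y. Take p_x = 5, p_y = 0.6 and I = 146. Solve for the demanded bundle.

After buying the subsistence bundle (8, 12), a share 1/3 of the remaining income goes to x: x* = 8 + 1/3·(I − 8p_x − 12p_y)/p_x.
Discretionary income = 146 − 8·5 − 12·0.6 = 98.8; x* = 8 + 1/3·98.8/5 = 14.5867; y* = 12 + 2/3·98.8/0.6 = 121.7778.

x* = 14.5867, y* = 121.7778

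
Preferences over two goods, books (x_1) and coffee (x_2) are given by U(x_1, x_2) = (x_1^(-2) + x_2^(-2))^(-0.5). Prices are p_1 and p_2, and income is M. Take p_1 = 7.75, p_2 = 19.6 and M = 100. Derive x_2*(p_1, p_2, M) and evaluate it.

x_2* = 3.3158

Numerically x_2/x_1 = 0.733976, so x_1* = 100/(7.75 + 19.6·0.733976) = 4.5175 and x_2* = 0.733976·4.5175 = 3.3158.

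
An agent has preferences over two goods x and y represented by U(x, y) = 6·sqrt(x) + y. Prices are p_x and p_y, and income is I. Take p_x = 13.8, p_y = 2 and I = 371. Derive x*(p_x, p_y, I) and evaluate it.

Solve: √x = 3·p_y/p_x, so x*(p_x,p_y) = (3·p_y/p_x)², and y* = (I − p_x·x*)/p_y.
Plugging in: x* = (3·2/13.8)² = 0.189.

x* = 0.189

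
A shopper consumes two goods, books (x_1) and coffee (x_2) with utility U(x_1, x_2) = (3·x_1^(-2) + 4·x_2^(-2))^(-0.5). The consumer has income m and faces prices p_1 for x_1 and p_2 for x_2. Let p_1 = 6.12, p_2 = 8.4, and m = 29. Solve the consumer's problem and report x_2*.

MU_x_1 ∝ 3·x_1^(-3), MU_x_2 ∝ 4·x_2^(-3), so MRS = (3/4)·(x_2/x_1)^(3) = p_1/p_2.
Solve for the ratio: x_2/x_1 = [(4/3)·p_1/p_2]^(1/3).
Substitute x_2 = (x_2/x_1)·x_1 into the budget: x_1* = m/(p_1 + p_2·(x_2/x_1)).
Numerically x_2/x_1 = 0.990384, so x_1* = 29/(6.12 + 8.4·0.990384) = 2.0084 and x_2* = 0.990384·2.0084 = 1.9891.

x_2* = 1.9891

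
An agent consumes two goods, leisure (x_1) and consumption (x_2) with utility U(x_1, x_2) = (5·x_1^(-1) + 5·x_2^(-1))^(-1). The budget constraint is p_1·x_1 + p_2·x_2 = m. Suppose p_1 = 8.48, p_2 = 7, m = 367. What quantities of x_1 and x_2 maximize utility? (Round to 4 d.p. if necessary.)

MU_x_1 ∝ 5·x_1^(-2), MU_x_2 ∝ 5·x_2^(-2), so MRS = (x_2/x_1)^(2) = p_1/p_2.
Solve for the ratio: x_2/x_1 = [p_1/p_2]^(0.5).
With the ratio pinned down, the budget gives x_1* = m/(p_1 + p_2·(x_2/x_1)) and x_2* = (x_2/x_1)·x_1*.
Numerically x_2/x_1 = 1.100649, so x_1* = 367/(8.48 + 7·1.100649) = 22.676 and x_2* = 1.100649·22.676 = 24.9583.

x_1* = 22.676, x_2* = 24.9583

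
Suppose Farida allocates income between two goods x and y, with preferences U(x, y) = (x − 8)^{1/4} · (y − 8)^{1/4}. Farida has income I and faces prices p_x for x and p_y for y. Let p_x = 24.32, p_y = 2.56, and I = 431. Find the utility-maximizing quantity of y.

This is Cobb-Douglas in (x−8, y−8): tangency gives 0.25·p_y·(y−8) = 0.25·p_x·(x−8).
After buying the subsistence bundle (8, 8), a share 0.5 of the remaining income goes to x: x* = 8 + 0.5·(I − 8p_x − 8p_y)/p_x.
Discretionary income = 431 − 8·24.32 − 8·2.56 = 215.96; y* = 8 + 0.5·215.96/2.56 = 50.1797.

y* = 50.1797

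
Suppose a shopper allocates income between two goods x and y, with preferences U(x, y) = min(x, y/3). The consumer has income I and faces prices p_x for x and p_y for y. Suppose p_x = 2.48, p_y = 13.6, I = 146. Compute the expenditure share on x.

share on x = 0.0573

Leontief preferences: the optimum is at the kink where x/1 = y/3, i.e. y = 3·x.
Budget: p_x·x + p_y·3·x = I, so (p_x + 3·p_y)·x = I.
Demand: x*(p_x,p_y,I) = I/(p_x + 3·p_y), y* = 3·I/(p_x + 3·p_y).
Here 2.48 + 3·13.6 = 43.28, giving x* = 3.3734 and y* = 10.1201.
Expenditure on x: 2.48·3.3734 = 8.366; share = 0.0573.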